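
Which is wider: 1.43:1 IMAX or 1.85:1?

1.43 and 1.85; 1.85 > 1.43.

1.85:1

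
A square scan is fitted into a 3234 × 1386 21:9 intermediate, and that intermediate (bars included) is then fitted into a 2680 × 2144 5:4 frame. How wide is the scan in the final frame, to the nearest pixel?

1149 px

Inside the 3234×1386 canvas the scan is height-limited at 1386.00 × 1386.00.
Second fit — the 21:9 canvas into 2680×2144 spans the width: 2680.00 × 1148.57 (×0.8287 from 3234×1386).
Applying the same ×0.8287: 1386.00 → 1148.57.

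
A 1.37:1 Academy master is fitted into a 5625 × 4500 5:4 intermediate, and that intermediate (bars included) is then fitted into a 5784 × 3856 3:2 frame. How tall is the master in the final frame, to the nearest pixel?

First fit — 1.37:1 Academy into 5625×4500 spans the width: 5625.00 × 4105.84.
Second fit — the 5:4 canvas into 5784×3856 spans the height: 4820.00 × 3856.00 (×0.8569 from 5625×4500).
So the master's height is 4105.84 × 0.8569 ≈ 3518.25.

3518 px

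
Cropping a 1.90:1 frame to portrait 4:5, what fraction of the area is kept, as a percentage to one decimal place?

The height stays; only width is cut (since portrait 4:5 is narrower than 1.90:1).
(0.800)/(1.900) ≈ 0.421 of the area survives.

42.1%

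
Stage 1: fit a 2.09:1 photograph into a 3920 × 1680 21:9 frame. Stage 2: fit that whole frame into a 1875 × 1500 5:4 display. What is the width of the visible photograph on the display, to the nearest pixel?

First fit — 2.09:1 into 3920×1680 spans the height: 3511.20 × 1680.00.
21:9 in 1875×1500: fills the width, so the intermediate becomes 1875.00 × 803.57 — a scale of ×0.4783.
So the photograph's width is 3511.20 × 0.4783 ≈ 1679.46.

1679 px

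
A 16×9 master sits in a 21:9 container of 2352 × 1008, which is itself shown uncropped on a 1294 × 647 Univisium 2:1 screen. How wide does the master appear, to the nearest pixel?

Inside the 2352×1008 canvas the master is height-limited at 1792.00 × 1008.00.
Second fit — the 21:9 canvas into 1294×647 spans the width: 1294.00 × 554.57 (×0.5502 from 2352×1008).
So the master's width is 1792.00 × 0.5502 ≈ 985.90.

986 px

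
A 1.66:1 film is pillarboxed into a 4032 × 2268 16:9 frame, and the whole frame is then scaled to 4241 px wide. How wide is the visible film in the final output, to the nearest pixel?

3960 px

Fitted into 4032×2268, the film spans the height; its width is 2268 × 1.660 ≈ 3764.88 px.
Scaling 4032 → 4241 is ×1.0518, so the width becomes 3764.88 × 1.0518 ≈ 3960.03 px.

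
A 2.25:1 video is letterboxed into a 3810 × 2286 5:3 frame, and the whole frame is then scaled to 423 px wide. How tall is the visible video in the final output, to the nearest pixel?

188 px

Fitted into 3810×2286, the video spans the width; its height is 3810 / 2.250 ≈ 1693.33 px.
Scaling 3810 → 423 is ×0.1110, so the height becomes 1693.33 × 0.1110 ≈ 188.00 px.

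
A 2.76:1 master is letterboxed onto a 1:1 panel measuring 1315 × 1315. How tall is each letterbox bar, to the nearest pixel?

419 px

2.76:1 (2.760) > 1:1 (1.000), so the master fills the width.
The master is 1315 / 2.760 ≈ 476.45 px tall.
Black = 1315 − 476.45 = 838.55 px, or 419.28 per bar.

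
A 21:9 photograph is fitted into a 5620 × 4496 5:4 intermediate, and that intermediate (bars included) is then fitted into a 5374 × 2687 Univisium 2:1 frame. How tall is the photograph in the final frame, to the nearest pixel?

1439 px

First fit — 21:9 into 5620×4496 spans the width: 5620.00 × 2408.57.
5:4 in 5374×2687: fills the height, so the intermediate becomes 3358.75 × 2687.00 — a scale of ×0.5976.
Applying the same ×0.5976: 2408.57 → 1439.46.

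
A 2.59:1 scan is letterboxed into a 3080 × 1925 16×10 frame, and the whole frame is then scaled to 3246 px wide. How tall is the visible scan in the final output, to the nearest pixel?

1253 px

In the 3080×1925 frame the scan fills the width: height = 3080 / 2.590 ≈ 1189.19 px.
The frame scales by 3246/3080 = 1.0539; 1189.19 × 1.0539 ≈ 1253.28 px.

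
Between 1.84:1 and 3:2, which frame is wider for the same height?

1.84 and 3:2 = 1.5; 1.84 > 1.5.

1.84:1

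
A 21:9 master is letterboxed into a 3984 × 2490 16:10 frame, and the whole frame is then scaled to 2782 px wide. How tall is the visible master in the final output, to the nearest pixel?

1192 px

At 3984×2490 the master is width-limited, so height = 3984 × 9/21 ≈ 1707.43 px.
Resizing to 2782 px wide multiplies everything by 0.6983: 1707.43 → 1192.29 px.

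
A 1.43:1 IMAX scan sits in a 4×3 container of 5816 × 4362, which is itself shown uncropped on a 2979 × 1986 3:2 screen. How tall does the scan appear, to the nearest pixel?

First fit — 1.43:1 IMAX into 5816×4362 spans the width: 5816.00 × 4067.13.
4×3 in 2979×1986: fills the height, so the intermediate becomes 2648.00 × 1986.00 — a scale of ×0.4553.
Applying the same ×0.4553: 4067.13 → 1851.75.

1852 px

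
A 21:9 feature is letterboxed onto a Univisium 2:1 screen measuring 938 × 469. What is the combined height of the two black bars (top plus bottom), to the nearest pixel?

21:9 is wider than Univisium 2:1, so it spans the full width.
That makes the image 402.00 px tall (938 × 9/21).
Black = 469 − 402.00 = 67.00 px.

67 px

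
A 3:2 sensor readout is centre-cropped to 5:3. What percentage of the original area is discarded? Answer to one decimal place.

10.0%

The width stays; only height is cut (since 5:3 is wider than 3:2).
Area ratio = (1.500)/(1.667) = 90.00%; the remaining 10.00% is cropped out.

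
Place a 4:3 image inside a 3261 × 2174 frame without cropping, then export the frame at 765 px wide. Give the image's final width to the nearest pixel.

At 3261×2174 the image is height-limited, so width = 2174 × 4/3 ≈ 2898.67 px.
Scaling 3261 → 765 is ×0.2346, so the width becomes 2898.67 × 0.2346 ≈ 680.00 px.

680 px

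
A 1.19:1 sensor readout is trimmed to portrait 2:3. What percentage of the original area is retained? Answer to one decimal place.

Going from 1.19:1 to portrait 2:3 means cutting width while keeping height.
(0.667)/(1.190) ≈ 0.560 of the area survives.

56.0%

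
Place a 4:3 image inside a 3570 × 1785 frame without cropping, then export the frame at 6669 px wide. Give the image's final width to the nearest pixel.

In the 3570×1785 frame the image fills the height: width = 1785 × 4/3 ≈ 2380.00 px.
The frame scales by 6669/3570 = 1.8681; 2380.00 × 1.8681 ≈ 4446.00 px.

4446 px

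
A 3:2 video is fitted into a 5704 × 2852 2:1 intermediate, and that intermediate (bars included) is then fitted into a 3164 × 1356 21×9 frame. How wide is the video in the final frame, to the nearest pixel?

2034 px

3:2 in 5704×2852: fills the height, so the video is 4278.00 × 2852.00.
2:1 in 3164×1356: fills the height, so the intermediate becomes 2712.00 × 1356.00 — a scale of ×0.4755.
Applying the same ×0.4755: 4278.00 → 2034.00.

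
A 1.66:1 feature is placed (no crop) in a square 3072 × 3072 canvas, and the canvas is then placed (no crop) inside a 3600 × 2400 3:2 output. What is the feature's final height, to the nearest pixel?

1446 px

1.66:1 in 3072×3072: fills the width, so the feature is 3072.00 × 1850.60.
square in 3600×2400: fills the height, so the intermediate becomes 2400.00 × 2400.00 — a scale of ×0.7812.
Applying the same ×0.7812: 1850.60 → 1445.78.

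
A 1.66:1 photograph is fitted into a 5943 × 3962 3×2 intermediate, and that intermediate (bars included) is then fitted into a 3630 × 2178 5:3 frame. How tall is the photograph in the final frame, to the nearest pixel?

First fit — 1.66:1 into 5943×3962 spans the width: 5943.00 × 3580.12.
3×2 in 3630×2178: fills the height, so the intermediate becomes 3267.00 × 2178.00 — a scale of ×0.5497.
Applying the same ×0.5497: 3580.12 → 1968.07.

1968 px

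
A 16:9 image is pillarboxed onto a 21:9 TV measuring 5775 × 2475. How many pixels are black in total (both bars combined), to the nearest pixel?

Since 1.778 < 2.333, the image is height-limited.
That makes the image 4400.0000 px wide (2475 × 16/9).
5775 − 4400.0000 = 1375.0000 px of bars.
That's 1375.0000 × 2475 ≈ 3403125 black pixels.

3403125 pixels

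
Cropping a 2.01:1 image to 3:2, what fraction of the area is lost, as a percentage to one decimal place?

Going from 2.01:1 to 3:2 means cutting width while keeping height.
(1.500)/(2.010) ≈ 0.746 of the area survives, leaving 25.37% discarded.

25.4%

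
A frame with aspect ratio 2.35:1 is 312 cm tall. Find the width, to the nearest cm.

733 cm

312 × 2.350 = 733.20.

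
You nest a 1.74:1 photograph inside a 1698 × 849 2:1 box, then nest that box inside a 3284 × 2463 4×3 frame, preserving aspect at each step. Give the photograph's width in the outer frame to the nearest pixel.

First fit — 1.74:1 into 1698×849 spans the height: 1477.26 × 849.00.
2:1 in 3284×2463: fills the width, so the intermediate becomes 3284.00 × 1642.00 — a scale of ×1.9340.
The photograph scales with it: width 1477.26 × 1.9340 ≈ 2857.08.

2857 px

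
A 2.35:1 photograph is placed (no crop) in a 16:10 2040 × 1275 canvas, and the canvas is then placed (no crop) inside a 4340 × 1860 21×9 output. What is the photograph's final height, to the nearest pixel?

1266 px

First fit — 2.35:1 into 2040×1275 spans the width: 2040.00 × 868.09.
The 16:10 canvas is height-limited in 4340×1860, giving 2976.00 × 1860.00; scale factor 1.4588.
So the photograph's height is 868.09 × 1.4588 ≈ 1266.38.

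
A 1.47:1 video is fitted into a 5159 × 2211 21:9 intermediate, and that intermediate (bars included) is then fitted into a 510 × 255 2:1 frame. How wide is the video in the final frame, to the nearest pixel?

1.47:1 in 5159×2211: fills the height, so the video is 3250.17 × 2211.00.
The 21:9 canvas is width-limited in 510×255, giving 510.00 × 218.57; scale factor 0.0989.
Applying the same ×0.0989: 3250.17 → 321.30.

321 px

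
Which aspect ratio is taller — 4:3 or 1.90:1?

4:3

4:3 = 1.333 and 1.9; 1.9 > 1.333. The smaller width-to-height ratio is the taller frame.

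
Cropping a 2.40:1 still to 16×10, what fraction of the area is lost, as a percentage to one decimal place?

Going from 2.40:1 to 16×10 means cutting width while keeping height.
Fraction kept = (1.600)/(2.400) ≈ 66.67%, so 33.33% is lost.

33.3%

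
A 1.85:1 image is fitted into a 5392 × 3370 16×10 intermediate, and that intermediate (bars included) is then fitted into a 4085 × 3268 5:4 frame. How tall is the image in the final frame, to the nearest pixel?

2208 px

1.85:1 in 5392×3370: fills the width, so the image is 5392.00 × 2914.59.
The 16×10 canvas is width-limited in 4085×3268, giving 4085.00 × 2553.12; scale factor 0.7576.
The image scales with it: height 2914.59 × 0.7576 ≈ 2208.11.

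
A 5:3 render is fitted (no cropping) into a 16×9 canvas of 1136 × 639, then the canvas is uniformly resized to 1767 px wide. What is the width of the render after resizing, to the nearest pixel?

1657 px

Fitted into 1136×639, the render spans the height; its width is 639 × 5/3 ≈ 1065.00 px.
The frame scales by 1767/1136 = 1.5555; 1065.00 × 1.5555 ≈ 1656.56 px.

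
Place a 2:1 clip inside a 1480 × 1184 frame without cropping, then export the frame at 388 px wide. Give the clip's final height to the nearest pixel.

194 px

Fitted into 1480×1184, the clip spans the width; its height is 1480 × 1/2 ≈ 740.00 px.
Resizing to 388 px wide multiplies everything by 0.2622: 740.00 → 194.00 px.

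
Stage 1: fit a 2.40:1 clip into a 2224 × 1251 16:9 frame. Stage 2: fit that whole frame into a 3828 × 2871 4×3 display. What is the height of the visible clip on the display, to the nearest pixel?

1595 px

2.40:1 in 2224×1251: fills the width, so the clip is 2224.00 × 926.67.
16:9 in 3828×2871: fills the width, so the intermediate becomes 3828.00 × 2153.25 — a scale of ×1.7212.
So the clip's height is 926.67 × 1.7212 ≈ 1595.00.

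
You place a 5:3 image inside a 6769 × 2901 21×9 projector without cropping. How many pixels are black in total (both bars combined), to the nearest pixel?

5610534 pixels

5:3 (1.667) < 21×9 (2.333), so the image fills the height.
Content width = 2901 × 5/3 ≈ 4835.0000 px.
6769 − 4835.0000 = 1934.0000 px of bars.
Across the 2901-px span: 1934.0000 × 2901 ≈ 5610534 px.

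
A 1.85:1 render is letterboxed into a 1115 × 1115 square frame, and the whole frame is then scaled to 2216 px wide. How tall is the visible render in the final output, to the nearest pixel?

Fitted into 1115×1115, the render spans the width; its height is 1115 / 1.850 ≈ 602.70 px.
Resizing to 2216 px wide multiplies everything by 1.9874: 602.70 → 1197.84 px.

1198 px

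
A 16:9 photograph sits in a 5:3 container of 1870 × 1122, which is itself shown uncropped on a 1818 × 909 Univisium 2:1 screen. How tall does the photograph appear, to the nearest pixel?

Inside the 1870×1122 canvas the photograph is width-limited at 1870.00 × 1051.88.
The 5:3 canvas is height-limited in 1818×909, giving 1515.00 × 909.00; scale factor 0.8102.
The photograph scales with it: height 1051.88 × 0.8102 ≈ 852.19.

852 px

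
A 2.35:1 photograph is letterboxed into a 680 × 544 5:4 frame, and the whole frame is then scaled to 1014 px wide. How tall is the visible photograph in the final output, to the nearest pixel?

431 px

Fitted into 680×544, the photograph spans the width; its height is 680 / 2.350 ≈ 289.36 px.
The frame scales by 1014/680 = 1.4912; 289.36 × 1.4912 ≈ 431.49 px.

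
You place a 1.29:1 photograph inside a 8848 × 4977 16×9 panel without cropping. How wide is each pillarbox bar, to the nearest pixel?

1.29:1 (1.290) < 16×9 (1.778), so the photograph fills the height.
Content width = 4977 × 1.290 ≈ 6420.33 px.
Black = 8848 − 6420.33 = 2427.67 px, or 1213.84 per bar.

1214 px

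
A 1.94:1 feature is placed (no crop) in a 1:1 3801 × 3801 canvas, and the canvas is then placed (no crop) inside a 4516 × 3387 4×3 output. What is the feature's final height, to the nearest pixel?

1.94:1 in 3801×3801: fills the width, so the feature is 3801.00 × 1959.28.
Second fit — the 1:1 canvas into 4516×3387 spans the height: 3387.00 × 3387.00 (×0.8911 from 3801×3801).
Applying the same ×0.8911: 1959.28 → 1745.88.

1746 px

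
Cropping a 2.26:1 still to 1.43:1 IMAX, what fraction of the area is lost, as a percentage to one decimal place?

Going from 2.26:1 to 1.43:1 IMAX means cutting width while keeping height.
Fraction kept = (1.430)/(2.260) ≈ 63.27%, so 36.73% is lost.

36.7%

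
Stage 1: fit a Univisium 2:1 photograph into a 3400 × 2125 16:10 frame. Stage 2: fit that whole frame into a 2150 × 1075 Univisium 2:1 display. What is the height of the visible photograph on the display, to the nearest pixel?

860 px

First fit — Univisium 2:1 into 3400×2125 spans the width: 3400.00 × 1700.00.
16:10 in 2150×1075: fills the height, so the intermediate becomes 1720.00 × 1075.00 — a scale of ×0.5059.
The photograph scales with it: height 1700.00 × 0.5059 ≈ 860.00.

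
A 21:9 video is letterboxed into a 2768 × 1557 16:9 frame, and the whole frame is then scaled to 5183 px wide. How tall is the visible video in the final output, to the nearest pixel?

2221 px

Fitted into 2768×1557, the video spans the width; its height is 2768 × 9/21 ≈ 1186.29 px.
The frame scales by 5183/2768 = 1.8725; 1186.29 × 1.8725 ≈ 2221.29 px.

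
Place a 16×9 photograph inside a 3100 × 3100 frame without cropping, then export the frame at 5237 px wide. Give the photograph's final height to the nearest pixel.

2946 px

In the 3100×3100 frame the photograph fills the width: height = 3100 × 9/16 ≈ 1743.75 px.
The frame scales by 5237/3100 = 1.6894; 1743.75 × 1.6894 ≈ 2945.81 px.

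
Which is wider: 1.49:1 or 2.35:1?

1.49 and 2.35; 2.35 > 1.49.

2.35:1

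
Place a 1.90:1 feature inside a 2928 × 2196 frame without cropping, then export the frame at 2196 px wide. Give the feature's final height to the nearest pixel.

1156 px

Fitted into 2928×2196, the feature spans the width; its height is 2928 / 1.900 ≈ 1541.05 px.
Resizing to 2196 px wide multiplies everything by 0.7500: 1541.05 → 1155.79 px.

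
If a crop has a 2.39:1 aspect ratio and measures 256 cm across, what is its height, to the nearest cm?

107 cm

At 2.39:1, 256 / 2.390 ≈ 107.11.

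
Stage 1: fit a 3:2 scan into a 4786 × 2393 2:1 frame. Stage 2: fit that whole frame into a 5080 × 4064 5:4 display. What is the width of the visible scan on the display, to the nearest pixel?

3:2 in 4786×2393: fills the height, so the scan is 3589.50 × 2393.00.
2:1 in 5080×4064: fills the width, so the intermediate becomes 5080.00 × 2540.00 — a scale of ×1.0614.
The scan scales with it: width 3589.50 × 1.0614 ≈ 3810.00.

3810 px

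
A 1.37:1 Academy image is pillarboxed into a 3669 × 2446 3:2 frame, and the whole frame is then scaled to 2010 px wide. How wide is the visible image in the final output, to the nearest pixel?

1836 px

In the 3669×2446 frame the image fills the height: width = 2446 × 1.370 ≈ 3351.02 px.
The frame scales by 2010/3669 = 0.5478; 3351.02 × 0.5478 ≈ 1835.80 px.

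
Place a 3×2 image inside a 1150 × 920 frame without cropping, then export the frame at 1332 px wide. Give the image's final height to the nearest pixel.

At 1150×920 the image is width-limited, so height = 1150 × 2/3 ≈ 766.67 px.
Scaling 1150 → 1332 is ×1.1583, so the height becomes 766.67 × 1.1583 ≈ 888.00 px.

888 px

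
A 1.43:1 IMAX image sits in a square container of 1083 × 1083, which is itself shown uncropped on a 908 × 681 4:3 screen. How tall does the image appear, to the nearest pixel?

476 px

Inside the 1083×1083 canvas the image is width-limited at 1083.00 × 757.34.
The square canvas is height-limited in 908×681, giving 681.00 × 681.00; scale factor 0.6288.
The image scales with it: height 757.34 × 0.6288 ≈ 476.22.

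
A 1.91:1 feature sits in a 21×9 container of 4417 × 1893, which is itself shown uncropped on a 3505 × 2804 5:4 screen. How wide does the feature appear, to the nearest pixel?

2869 px

First fit — 1.91:1 into 4417×1893 spans the height: 3615.63 × 1893.00.
Second fit — the 21×9 canvas into 3505×2804 spans the width: 3505.00 × 1502.14 (×0.7935 from 4417×1893).
So the feature's width is 3615.63 × 0.7935 ≈ 2869.09.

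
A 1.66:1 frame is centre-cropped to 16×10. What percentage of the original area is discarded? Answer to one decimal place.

3.6%

16×10 is narrower than 1.66:1, so the crop keeps the full height and trims the width.
(1.600)/(1.660) ≈ 0.964 of the area survives, leaving 3.61% discarded.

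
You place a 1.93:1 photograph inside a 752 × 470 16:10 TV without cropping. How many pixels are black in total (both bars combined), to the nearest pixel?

60433 pixels

Since 1.930 > 1.600, the photograph is width-limited.
The photograph is 752 / 1.930 ≈ 389.6373 px tall.
470 − 389.6373 = 80.3627 px of bars.
Bar area = 80.3627 × 752 ≈ 60433 px.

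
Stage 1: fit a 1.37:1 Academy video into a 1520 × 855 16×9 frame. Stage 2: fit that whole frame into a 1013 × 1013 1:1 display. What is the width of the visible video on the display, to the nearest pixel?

First fit — 1.37:1 Academy into 1520×855 spans the height: 1171.35 × 855.00.
16×9 in 1013×1013: fills the width, so the intermediate becomes 1013.00 × 569.81 — a scale of ×0.6664.
Applying the same ×0.6664: 1171.35 → 780.64.

781 px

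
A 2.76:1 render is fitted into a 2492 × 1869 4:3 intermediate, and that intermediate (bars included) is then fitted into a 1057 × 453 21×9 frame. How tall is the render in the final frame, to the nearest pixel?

2.76:1 in 2492×1869: fills the width, so the render is 2492.00 × 902.90.
4:3 in 1057×453: fills the height, so the intermediate becomes 604.00 × 453.00 — a scale of ×0.2424.
The render scales with it: height 902.90 × 0.2424 ≈ 218.84.

219 px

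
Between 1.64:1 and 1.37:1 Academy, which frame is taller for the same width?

1.37:1 Academy

1.64 and 1.37; 1.64 > 1.37. The smaller width-to-height ratio is the taller frame.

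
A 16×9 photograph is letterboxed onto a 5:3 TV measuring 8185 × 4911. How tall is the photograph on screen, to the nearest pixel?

4604 px

16×9 (1.778) > 5:3 (1.667), so the photograph fills the width.
The photograph is 8185 × 9/16 ≈ 4604.06 px tall.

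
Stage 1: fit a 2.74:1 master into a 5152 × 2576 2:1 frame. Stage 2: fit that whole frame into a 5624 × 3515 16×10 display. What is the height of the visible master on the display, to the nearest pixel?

First fit — 2.74:1 into 5152×2576 spans the width: 5152.00 × 1880.29.
The 2:1 canvas is width-limited in 5624×3515, giving 5624.00 × 2812.00; scale factor 1.0916.
Applying the same ×1.0916: 1880.29 → 2052.55.

2053 px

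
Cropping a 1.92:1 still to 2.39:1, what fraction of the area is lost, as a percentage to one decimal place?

2.39:1 is wider than 1.92:1, so the crop keeps the full width and trims the height.
Fraction kept = (1.920)/(2.390) ≈ 80.33%, so 19.67% is lost.

19.7%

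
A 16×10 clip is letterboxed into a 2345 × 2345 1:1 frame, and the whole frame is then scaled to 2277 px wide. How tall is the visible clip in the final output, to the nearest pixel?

At 2345×2345 the clip is width-limited, so height = 2345 × 10/16 ≈ 1465.62 px.
Scaling 2345 → 2277 is ×0.9710, so the height becomes 1465.62 × 0.9710 ≈ 1423.12 px.

1423 px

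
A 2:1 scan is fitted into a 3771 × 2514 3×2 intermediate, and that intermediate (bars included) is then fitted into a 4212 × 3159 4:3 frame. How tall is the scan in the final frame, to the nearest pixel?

2:1 in 3771×2514: fills the width, so the scan is 3771.00 × 1885.50.
3×2 in 4212×3159: fills the width, so the intermediate becomes 4212.00 × 2808.00 — a scale of ×1.1169.
The scan scales with it: height 1885.50 × 1.1169 ≈ 2106.00.

2106 px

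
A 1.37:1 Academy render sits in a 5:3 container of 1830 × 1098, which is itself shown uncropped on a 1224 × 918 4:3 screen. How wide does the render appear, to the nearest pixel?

1006 px

Inside the 1830×1098 canvas the render is height-limited at 1504.26 × 1098.00.
Second fit — the 5:3 canvas into 1224×918 spans the width: 1224.00 × 734.40 (×0.6689 from 1830×1098).
So the render's width is 1504.26 × 0.6689 ≈ 1006.13.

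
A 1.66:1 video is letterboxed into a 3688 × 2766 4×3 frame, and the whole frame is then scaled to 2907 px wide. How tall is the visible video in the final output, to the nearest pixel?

Fitted into 3688×2766, the video spans the width; its height is 3688 / 1.660 ≈ 2221.69 px.
Resizing to 2907 px wide multiplies everything by 0.7882: 2221.69 → 1751.20 px.

1751 px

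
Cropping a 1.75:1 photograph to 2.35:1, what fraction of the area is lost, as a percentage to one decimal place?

2.35:1 is wider than 1.75:1, so the crop keeps the full width and trims the height.
Fraction kept = (1.750)/(2.350) ≈ 74.47%, so 25.53% is lost.

25.5%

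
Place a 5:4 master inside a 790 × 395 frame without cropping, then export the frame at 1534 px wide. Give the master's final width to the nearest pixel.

At 790×395 the master is height-limited, so width = 395 × 5/4 ≈ 493.75 px.
Scaling 790 → 1534 is ×1.9418, so the width becomes 493.75 × 1.9418 ≈ 958.75 px.

959 px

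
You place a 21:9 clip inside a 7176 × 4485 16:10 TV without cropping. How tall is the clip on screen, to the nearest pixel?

21:9 is wider than 16:10, so it spans the full width.
The clip is 7176 × 9/21 ≈ 3075.43 px tall.

3075 px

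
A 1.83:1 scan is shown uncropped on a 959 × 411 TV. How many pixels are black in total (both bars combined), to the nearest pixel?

85024 pixels

1.83:1 (1.830) < 21:9 (2.333), so the scan fills the height.
That makes the image 752.1300 px wide (411 × 1.830).
Black = 959 − 752.1300 = 206.8700 px.
Across the 411-px span: 206.8700 × 411 ≈ 85024 px.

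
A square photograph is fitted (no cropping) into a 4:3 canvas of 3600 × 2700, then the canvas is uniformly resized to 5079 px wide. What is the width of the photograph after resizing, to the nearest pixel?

3809 px

Fitted into 3600×2700, the photograph spans the height; its width is 2700 × 1/1 ≈ 2700.00 px.
Scaling 3600 → 5079 is ×1.4108, so the width becomes 2700.00 × 1.4108 ≈ 3809.25 px.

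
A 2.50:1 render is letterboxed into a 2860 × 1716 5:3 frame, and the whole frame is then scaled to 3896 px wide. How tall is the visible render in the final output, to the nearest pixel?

At 2860×1716 the render is width-limited, so height = 2860 / 2.500 ≈ 1144.00 px.
Resizing to 3896 px wide multiplies everything by 1.3622: 1144.00 → 1558.40 px.

1558 px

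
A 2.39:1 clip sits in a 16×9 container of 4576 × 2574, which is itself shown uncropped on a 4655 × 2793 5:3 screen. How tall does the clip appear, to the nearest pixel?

1948 px

2.39:1 in 4576×2574: fills the width, so the clip is 4576.00 × 1914.64.
Second fit — the 16×9 canvas into 4655×2793 spans the width: 4655.00 × 2618.44 (×1.0173 from 4576×2574).
Applying the same ×1.0173: 1914.64 → 1947.70.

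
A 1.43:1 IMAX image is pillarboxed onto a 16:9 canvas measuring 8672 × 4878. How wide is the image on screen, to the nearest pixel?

6976 px

Since 1.430 < 1.778, the image is height-limited.
Content width = 4878 × 1.430 ≈ 6975.54 px.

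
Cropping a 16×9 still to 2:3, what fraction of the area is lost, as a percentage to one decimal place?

62.5%

2:3 is narrower than 16×9, so the crop keeps the full height and trims the width.
Fraction kept = (0.667)/(1.778) ≈ 37.50%, so 62.50% is lost.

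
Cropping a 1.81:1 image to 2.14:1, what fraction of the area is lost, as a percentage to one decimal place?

15.4%

The width stays; only height is cut (since 2.14:1 is wider than 1.81:1).
Fraction kept = (1.810)/(2.140) ≈ 84.58%, so 15.42% is lost.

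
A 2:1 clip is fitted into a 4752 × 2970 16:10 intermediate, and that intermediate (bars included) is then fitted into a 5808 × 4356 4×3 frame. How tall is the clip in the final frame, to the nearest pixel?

2904 px

First fit — 2:1 into 4752×2970 spans the width: 4752.00 × 2376.00.
16:10 in 5808×4356: fills the width, so the intermediate becomes 5808.00 × 3630.00 — a scale of ×1.2222.
Applying the same ×1.2222: 2376.00 → 2904.00.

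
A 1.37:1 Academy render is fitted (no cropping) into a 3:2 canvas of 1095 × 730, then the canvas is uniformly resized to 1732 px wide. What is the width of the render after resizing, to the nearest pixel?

1582 px

At 1095×730 the render is height-limited, so width = 730 × 1.370 ≈ 1000.10 px.
Resizing to 1732 px wide multiplies everything by 1.5817: 1000.10 → 1581.89 px.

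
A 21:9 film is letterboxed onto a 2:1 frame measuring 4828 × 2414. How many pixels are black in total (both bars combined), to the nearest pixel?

1664970 pixels

21:9 is wider than 2:1, so it spans the full width.
That makes the image 2069.1429 px tall (4828 × 9/21).
2414 − 2069.1429 = 344.8571 px of bars.
That's 344.8571 × 4828 ≈ 1664970 black pixels.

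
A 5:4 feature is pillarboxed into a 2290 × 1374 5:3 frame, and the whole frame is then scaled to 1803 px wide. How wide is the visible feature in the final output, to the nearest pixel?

In the 2290×1374 frame the feature fills the height: width = 1374 × 5/4 ≈ 1717.50 px.
The frame scales by 1803/2290 = 0.7873; 1717.50 × 0.7873 ≈ 1352.25 px.

1352 px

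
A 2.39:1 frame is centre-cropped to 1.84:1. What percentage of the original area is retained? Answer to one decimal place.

The height stays; only width is cut (since 1.84:1 is narrower than 2.39:1).
(1.840)/(2.390) ≈ 0.770 of the area survives.

77.0%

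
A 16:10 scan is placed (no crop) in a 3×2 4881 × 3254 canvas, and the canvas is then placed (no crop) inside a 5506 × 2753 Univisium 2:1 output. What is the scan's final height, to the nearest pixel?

First fit — 16:10 into 4881×3254 spans the width: 4881.00 × 3050.62.
3×2 in 5506×2753: fills the height, so the intermediate becomes 4129.50 × 2753.00 — a scale of ×0.8460.
Applying the same ×0.8460: 3050.62 → 2580.94.

2581 px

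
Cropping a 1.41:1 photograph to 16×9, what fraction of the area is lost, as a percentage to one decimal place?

16×9 is wider than 1.41:1, so the crop keeps the full width and trims the height.
Fraction kept = (1.410)/(1.778) ≈ 79.31%, so 20.69% is lost.

20.7%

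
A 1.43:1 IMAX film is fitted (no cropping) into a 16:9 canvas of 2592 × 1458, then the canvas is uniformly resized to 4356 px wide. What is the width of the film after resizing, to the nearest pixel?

3504 px

At 2592×1458 the film is height-limited, so width = 1458 × 1.430 ≈ 2084.94 px.
Scaling 2592 → 4356 is ×1.6806, so the width becomes 2084.94 × 1.6806 ≈ 3503.86 px.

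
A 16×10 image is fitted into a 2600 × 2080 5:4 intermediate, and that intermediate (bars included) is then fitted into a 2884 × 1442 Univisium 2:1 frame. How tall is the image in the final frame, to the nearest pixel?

1127 px

Inside the 2600×2080 canvas the image is width-limited at 2600.00 × 1625.00.
Second fit — the 5:4 canvas into 2884×1442 spans the height: 1802.50 × 1442.00 (×0.6933 from 2600×2080).
Applying the same ×0.6933: 1625.00 → 1126.56.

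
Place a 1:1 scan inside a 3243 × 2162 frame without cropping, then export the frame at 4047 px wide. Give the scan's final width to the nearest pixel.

At 3243×2162 the scan is height-limited, so width = 2162 × 1/1 ≈ 2162.00 px.
Scaling 3243 → 4047 is ×1.2479, so the width becomes 2162.00 × 1.2479 ≈ 2698.00 px.

2698 px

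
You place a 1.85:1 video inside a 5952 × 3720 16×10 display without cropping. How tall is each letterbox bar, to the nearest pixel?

251 px

1.85:1 (1.850) > 16×10 (1.600), so the video fills the width.
That makes the image 3217.30 px tall (5952 / 1.850).
3720 − 3217.30 = 502.70 px of bars (251.35 each).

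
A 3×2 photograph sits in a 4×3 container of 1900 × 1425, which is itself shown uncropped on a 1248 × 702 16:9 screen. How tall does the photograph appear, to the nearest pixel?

3×2 in 1900×1425: fills the width, so the photograph is 1900.00 × 1266.67.
Second fit — the 4×3 canvas into 1248×702 spans the height: 936.00 × 702.00 (×0.4926 from 1900×1425).
So the photograph's height is 1266.67 × 0.4926 ≈ 624.00.

624 px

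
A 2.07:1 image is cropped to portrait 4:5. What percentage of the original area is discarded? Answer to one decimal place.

The height stays; only width is cut (since portrait 4:5 is narrower than 2.07:1).
Fraction kept = (0.800)/(2.070) ≈ 38.65%, so 61.35% is lost.

61.4%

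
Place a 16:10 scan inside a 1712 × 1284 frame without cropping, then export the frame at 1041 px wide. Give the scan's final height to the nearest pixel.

Fitted into 1712×1284, the scan spans the width; its height is 1712 × 10/16 ≈ 1070.00 px.
The frame scales by 1041/1712 = 0.6081; 1070.00 × 0.6081 ≈ 650.62 px.

651 px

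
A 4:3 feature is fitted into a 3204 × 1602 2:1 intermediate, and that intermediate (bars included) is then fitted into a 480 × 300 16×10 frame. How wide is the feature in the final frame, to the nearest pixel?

320 px

Inside the 3204×1602 canvas the feature is height-limited at 2136.00 × 1602.00.
The 2:1 canvas is width-limited in 480×300, giving 480.00 × 240.00; scale factor 0.1498.
So the feature's width is 2136.00 × 0.1498 ≈ 320.00.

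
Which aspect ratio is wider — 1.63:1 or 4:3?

1.63 and 4:3 = 1.333; 1.63 > 1.333.

1.63:1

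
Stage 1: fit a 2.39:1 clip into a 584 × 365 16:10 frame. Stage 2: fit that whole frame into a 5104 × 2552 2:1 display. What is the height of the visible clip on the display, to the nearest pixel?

1708 px

2.39:1 in 584×365: fills the width, so the clip is 584.00 × 244.35.
Second fit — the 16:10 canvas into 5104×2552 spans the height: 4083.20 × 2552.00 (×6.9918 from 584×365).
So the clip's height is 244.35 × 6.9918 ≈ 1708.45.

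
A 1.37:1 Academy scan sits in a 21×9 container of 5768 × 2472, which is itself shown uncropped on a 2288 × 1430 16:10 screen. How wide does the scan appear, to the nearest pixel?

First fit — 1.37:1 Academy into 5768×2472 spans the height: 3386.64 × 2472.00.
Second fit — the 21×9 canvas into 2288×1430 spans the width: 2288.00 × 980.57 (×0.3967 from 5768×2472).
So the scan's width is 3386.64 × 0.3967 ≈ 1343.38.

1343 px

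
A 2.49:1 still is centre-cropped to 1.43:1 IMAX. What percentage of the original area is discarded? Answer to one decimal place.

42.6%

Going from 2.49:1 to 1.43:1 IMAX means cutting width while keeping height.
(1.430)/(2.490) ≈ 0.574 of the area survives, leaving 42.57% discarded.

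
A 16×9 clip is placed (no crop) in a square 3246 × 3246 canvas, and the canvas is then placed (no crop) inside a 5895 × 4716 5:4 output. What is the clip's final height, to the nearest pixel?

2653 px

16×9 in 3246×3246: fills the width, so the clip is 3246.00 × 1825.88.
square in 5895×4716: fills the height, so the intermediate becomes 4716.00 × 4716.00 — a scale of ×1.4529.
So the clip's height is 1825.88 × 1.4529 ≈ 2652.75.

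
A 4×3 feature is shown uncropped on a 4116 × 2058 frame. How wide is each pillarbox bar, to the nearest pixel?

686 px

4×3 (1.333) < Univisium 2:1 (2.000), so the feature fills the height.
That makes the image 2744.00 px wide (2058 × 4/3).
4116 − 2744.00 = 1372.00 px of bars (686.00 each).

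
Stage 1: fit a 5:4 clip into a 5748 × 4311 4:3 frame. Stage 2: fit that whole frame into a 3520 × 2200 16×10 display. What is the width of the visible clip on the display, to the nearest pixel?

2750 px

5:4 in 5748×4311: fills the height, so the clip is 5388.75 × 4311.00.
4:3 in 3520×2200: fills the height, so the intermediate becomes 2933.33 × 2200.00 — a scale of ×0.5103.
The clip scales with it: width 5388.75 × 0.5103 ≈ 2750.00.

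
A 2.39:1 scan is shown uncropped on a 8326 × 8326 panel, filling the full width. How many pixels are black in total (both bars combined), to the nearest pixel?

40317140 pixels

That makes the image 3483.6820 px tall (8326 / 2.390).
Leftover height: 8326 − 3483.6820 = 4842.3180 px.
That's 4842.3180 × 8326 ≈ 40317140 black pixels.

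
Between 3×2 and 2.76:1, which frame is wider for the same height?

3×2 = 1.5 and 2.76; 2.76 > 1.5.

2.76:1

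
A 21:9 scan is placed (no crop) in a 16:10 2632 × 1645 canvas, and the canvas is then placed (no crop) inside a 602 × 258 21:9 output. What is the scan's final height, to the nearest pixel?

21:9 in 2632×1645: fills the width, so the scan is 2632.00 × 1128.00.
The 16:10 canvas is height-limited in 602×258, giving 412.80 × 258.00; scale factor 0.1568.
The scan scales with it: height 1128.00 × 0.1568 ≈ 176.91.

177 px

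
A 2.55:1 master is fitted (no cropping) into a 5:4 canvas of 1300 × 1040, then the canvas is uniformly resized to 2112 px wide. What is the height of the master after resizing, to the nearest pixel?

Fitted into 1300×1040, the master spans the width; its height is 1300 / 2.550 ≈ 509.80 px.
Resizing to 2112 px wide multiplies everything by 1.6246: 509.80 → 828.24 px.

828 px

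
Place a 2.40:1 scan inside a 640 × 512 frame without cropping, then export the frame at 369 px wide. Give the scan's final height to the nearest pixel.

At 640×512 the scan is width-limited, so height = 640 / 2.400 ≈ 266.67 px.
Resizing to 369 px wide multiplies everything by 0.5766: 266.67 → 153.75 px.

154 px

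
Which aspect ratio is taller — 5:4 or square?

square

5:4 = 1.25 and square = 1; 1.25 > 1. The smaller width-to-height ratio is the taller frame.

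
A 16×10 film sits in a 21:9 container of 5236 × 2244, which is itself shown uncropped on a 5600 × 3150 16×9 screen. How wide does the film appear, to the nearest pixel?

16×10 in 5236×2244: fills the height, so the film is 3590.40 × 2244.00.
21:9 in 5600×3150: fills the width, so the intermediate becomes 5600.00 × 2400.00 — a scale of ×1.0695.
The film scales with it: width 3590.40 × 1.0695 ≈ 3840.00.

3840 px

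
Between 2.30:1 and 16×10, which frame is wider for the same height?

2.30:1

2.3 and 16×10 = 1.6; 2.3 > 1.6.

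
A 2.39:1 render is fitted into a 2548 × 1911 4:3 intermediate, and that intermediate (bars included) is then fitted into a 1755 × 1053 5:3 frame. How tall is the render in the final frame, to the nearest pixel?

587 px

First fit — 2.39:1 into 2548×1911 spans the width: 2548.00 × 1066.11.
The 4:3 canvas is height-limited in 1755×1053, giving 1404.00 × 1053.00; scale factor 0.5510.
So the render's height is 1066.11 × 0.5510 ≈ 587.45.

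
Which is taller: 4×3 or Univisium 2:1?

4×3

4×3 = 1.333 and Univisium 2:1 = 2; 2 > 1.333. The smaller width-to-height ratio is the taller frame.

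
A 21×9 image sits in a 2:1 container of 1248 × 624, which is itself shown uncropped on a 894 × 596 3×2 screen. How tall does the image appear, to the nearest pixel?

21×9 in 1248×624: fills the width, so the image is 1248.00 × 534.86.
2:1 in 894×596: fills the width, so the intermediate becomes 894.00 × 447.00 — a scale of ×0.7163.
The image scales with it: height 534.86 × 0.7163 ≈ 383.14.

383 px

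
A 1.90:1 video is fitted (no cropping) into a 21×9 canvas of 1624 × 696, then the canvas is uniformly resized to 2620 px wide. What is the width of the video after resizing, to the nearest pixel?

At 1624×696 the video is height-limited, so width = 696 × 1.900 ≈ 1322.40 px.
Scaling 1624 → 2620 is ×1.6133, so the width becomes 1322.40 × 1.6133 ≈ 2133.43 px.

2133 px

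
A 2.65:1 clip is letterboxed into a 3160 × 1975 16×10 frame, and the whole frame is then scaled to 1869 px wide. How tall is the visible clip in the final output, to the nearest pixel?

705 px

At 3160×1975 the clip is width-limited, so height = 3160 / 2.650 ≈ 1192.45 px.
Scaling 3160 → 1869 is ×0.5915, so the height becomes 1192.45 × 0.5915 ≈ 705.28 px.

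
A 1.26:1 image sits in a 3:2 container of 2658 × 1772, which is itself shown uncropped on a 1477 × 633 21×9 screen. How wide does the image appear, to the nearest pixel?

1.26:1 in 2658×1772: fills the height, so the image is 2232.72 × 1772.00.
The 3:2 canvas is height-limited in 1477×633, giving 949.50 × 633.00; scale factor 0.3572.
The image scales with it: width 2232.72 × 0.3572 ≈ 797.58.

798 px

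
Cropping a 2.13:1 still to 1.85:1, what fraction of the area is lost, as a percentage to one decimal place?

13.1%

1.85:1 is narrower than 2.13:1, so the crop keeps the full height and trims the width.
Area ratio = (1.850)/(2.130) = 86.85%; the remaining 13.15% is cropped out.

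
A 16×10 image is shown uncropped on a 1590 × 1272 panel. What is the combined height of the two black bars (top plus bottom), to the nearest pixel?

278 px

16×10 (1.600) > 5:4 (1.250), so the image fills the width.
Content height = 1590 × 10/16 ≈ 993.75 px.
Black = 1272 − 993.75 = 278.25 px.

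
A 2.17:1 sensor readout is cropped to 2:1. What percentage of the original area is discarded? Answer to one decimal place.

7.8%

2:1 is narrower than 2.17:1, so the crop keeps the full height and trims the width.
Fraction kept = (2.000)/(2.170) ≈ 92.17%, so 7.83% is lost.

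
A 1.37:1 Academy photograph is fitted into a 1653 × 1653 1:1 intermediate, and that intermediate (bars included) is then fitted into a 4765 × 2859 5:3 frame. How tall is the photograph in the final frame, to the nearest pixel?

1.37:1 Academy in 1653×1653: fills the width, so the photograph is 1653.00 × 1206.57.
Second fit — the 1:1 canvas into 4765×2859 spans the height: 2859.00 × 2859.00 (×1.7296 from 1653×1653).
The photograph scales with it: height 1206.57 × 1.7296 ≈ 2086.86.

2087 px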